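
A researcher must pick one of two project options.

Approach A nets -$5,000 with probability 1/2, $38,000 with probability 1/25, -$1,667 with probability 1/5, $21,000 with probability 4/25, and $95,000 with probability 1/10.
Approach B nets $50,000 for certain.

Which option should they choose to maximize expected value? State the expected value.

Approach B ($50,000)

Approach A = 1/2 × (-5000) + 1/25 × 38000 + 1/5 × (-1667) + 4/25 × 21000 + 1/10 × 95000 = -2500 + 1520 − 333.4 + 3360 + 9500 = 11546.6
Approach B: 50000 (certain)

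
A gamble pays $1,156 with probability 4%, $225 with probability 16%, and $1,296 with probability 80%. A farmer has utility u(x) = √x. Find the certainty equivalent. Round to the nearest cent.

E[u] = 0.04·√1156 + 0.16·√225 + 0.8·√1296 = 0.04·34 + 0.16·15 + 0.8·36 = 32.56
CE = (32.56)² = 1060.1536

$1,060.15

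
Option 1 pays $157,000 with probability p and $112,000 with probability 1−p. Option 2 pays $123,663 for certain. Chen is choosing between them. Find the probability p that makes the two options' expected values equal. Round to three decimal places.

p·157000 + (1−p)·112000 = 123663
45000p + 112000 = 123663
p = (123663 − 112000) / 45000

p = 0.259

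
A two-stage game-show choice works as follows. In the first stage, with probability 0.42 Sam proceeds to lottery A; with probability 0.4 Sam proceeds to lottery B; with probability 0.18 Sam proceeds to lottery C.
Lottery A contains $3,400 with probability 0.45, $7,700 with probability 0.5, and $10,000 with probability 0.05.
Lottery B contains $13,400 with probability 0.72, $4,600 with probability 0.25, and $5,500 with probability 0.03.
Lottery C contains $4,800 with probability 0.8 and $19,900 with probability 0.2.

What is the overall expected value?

$8,262.40

EV(A) = 0.45 × 3400 + 0.5 × 7700 + 0.05 × 10000 = 1530 + 3850 + 500 = 5880
EV(B) = 0.72 × 13400 + 0.25 × 4600 + 0.03 × 5500 = 9648 + 1150 + 165 = 10963
EV(C) = 0.8 × 4800 + 0.2 × 19900 = 3840 + 3980 = 7820
Overall = 0.42 × 5880 + 0.4 × 10963 + 0.18 × 7820 = 2469.6 + 4385.2 + 1407.6 = 8262.4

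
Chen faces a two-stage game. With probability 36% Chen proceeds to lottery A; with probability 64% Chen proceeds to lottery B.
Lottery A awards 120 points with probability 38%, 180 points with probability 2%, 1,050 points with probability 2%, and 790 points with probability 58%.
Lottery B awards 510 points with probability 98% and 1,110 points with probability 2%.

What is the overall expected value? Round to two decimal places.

524.30 points

EV(A) = 0.38 × 120 + 0.02 × 180 + 0.02 × 1050 + 0.58 × 790 = 45.6 + 3.6 + 21 + 458.2 = 528.4
EV(B) = 0.98 × 510 + 0.02 × 1110 = 499.8 + 22.2 = 522
Overall = 0.36 × 528.4 + 0.64 × 522 = 190.224 + 334.08 = 524.304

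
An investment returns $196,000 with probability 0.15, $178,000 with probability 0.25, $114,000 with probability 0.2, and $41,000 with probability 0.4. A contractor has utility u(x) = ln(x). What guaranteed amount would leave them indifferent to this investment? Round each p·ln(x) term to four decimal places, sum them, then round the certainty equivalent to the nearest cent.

E[u] = 0.15·ln(196000) + 0.25·ln(178000) + 0.2·ln(114000) + 0.4·ln(41000) = 1.8279 + 3.0224 + 2.3288 + 4.2485 = 11.4276
CE = e^11.4276 ≈ 91821.34

$91,821.34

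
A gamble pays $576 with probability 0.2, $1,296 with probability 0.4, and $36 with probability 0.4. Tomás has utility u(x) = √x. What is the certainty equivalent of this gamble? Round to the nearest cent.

$466.56

E[u] = 0.2·√576 + 0.4·√1296 + 0.4·√36 = 0.2·24 + 0.4·36 + 0.4·6 = 21.6
CE = (21.6)² = 466.56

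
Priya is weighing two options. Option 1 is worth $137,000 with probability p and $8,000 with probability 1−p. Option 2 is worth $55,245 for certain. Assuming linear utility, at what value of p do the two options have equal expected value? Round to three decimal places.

p = 0.366

p·137000 + (1−p)·8000 = 55245
129000p + 8000 = 55245
p = (55245 − 8000) / 129000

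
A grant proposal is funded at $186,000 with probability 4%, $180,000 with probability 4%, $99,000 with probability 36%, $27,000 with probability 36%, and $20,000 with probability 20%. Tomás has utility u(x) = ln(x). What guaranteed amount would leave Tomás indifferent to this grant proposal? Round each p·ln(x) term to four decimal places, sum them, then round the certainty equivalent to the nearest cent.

E[u] = 0.04·ln(186000) + 0.04·ln(180000) + 0.36·ln(99000) + 0.36·ln(27000) + 0.2·ln(20000) = 0.4853 + 0.4840 + 4.1410 + 3.6733 + 1.9807 = 10.7643
CE = e^10.7643 ≈ 47301.63

$47,301.63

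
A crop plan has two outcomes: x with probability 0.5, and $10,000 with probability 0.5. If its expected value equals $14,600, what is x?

x = $19,200

0.5·x + 0.5·10000 = 14600
0.5·x = 14600 − 5000 = 9600
x = 9600 / 0.5 = 19200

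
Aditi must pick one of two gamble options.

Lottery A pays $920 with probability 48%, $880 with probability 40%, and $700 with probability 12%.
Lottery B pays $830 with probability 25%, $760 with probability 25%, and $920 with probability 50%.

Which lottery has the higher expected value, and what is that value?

Lottery A ($877.60)

Lottery A = 0.48 × 920 + 0.4 × 880 + 0.12 × 700 = 441.6 + 352 + 84 = 877.6
Lottery B = 0.25 × 830 + 0.25 × 760 + 0.5 × 920 = 207.5 + 190 + 460 = 857.5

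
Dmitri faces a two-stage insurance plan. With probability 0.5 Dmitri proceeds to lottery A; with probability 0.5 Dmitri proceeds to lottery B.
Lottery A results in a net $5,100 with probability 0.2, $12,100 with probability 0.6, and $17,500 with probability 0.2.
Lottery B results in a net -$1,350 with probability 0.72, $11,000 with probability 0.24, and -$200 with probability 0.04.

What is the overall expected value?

$6,720

EV(A) = 0.2 × 5100 + 0.6 × 12100 + 0.2 × 17500 = 1020 + 7260 + 3500 = 11780
EV(B) = 0.72 × (-1350) + 0.24 × 11000 + 0.04 × (-200) = -972 + 2640 − 8 = 1660
Overall = 0.5 × 11780 + 0.5 × 1660 = 5890 + 830 = 6720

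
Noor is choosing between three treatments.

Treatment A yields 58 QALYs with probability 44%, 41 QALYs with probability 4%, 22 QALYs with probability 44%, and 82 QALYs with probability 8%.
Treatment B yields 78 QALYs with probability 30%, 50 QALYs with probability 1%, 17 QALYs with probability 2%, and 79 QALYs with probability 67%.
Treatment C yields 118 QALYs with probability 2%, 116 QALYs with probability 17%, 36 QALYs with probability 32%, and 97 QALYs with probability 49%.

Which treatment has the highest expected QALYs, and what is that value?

Treatment A = 0.44 × 58 + 0.04 × 41 + 0.44 × 22 + 0.08 × 82 = 25.52 + 1.64 + 9.68 + 6.56 = 43.4
Treatment B = 0.3 × 78 + 0.01 × 50 + 0.02 × 17 + 0.67 × 79 = 23.4 + 0.5 + 0.34 + 52.93 = 77.17
Treatment C = 0.02 × 118 + 0.17 × 116 + 0.32 × 36 + 0.49 × 97 = 2.36 + 19.72 + 11.52 + 47.53 = 81.13

Treatment C (81.13 QALYs)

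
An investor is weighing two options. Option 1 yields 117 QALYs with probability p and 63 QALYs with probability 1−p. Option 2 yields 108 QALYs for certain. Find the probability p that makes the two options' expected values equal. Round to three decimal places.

p·117 + (1−p)·63 = 108
54p + 63 = 108
p = (108 − 63) / 54

p = 0.833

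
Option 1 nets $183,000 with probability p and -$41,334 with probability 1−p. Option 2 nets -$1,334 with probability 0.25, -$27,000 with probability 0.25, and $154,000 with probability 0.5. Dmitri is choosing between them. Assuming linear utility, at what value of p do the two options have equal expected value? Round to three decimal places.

p = 0.496

EV(Option 2) = 0.25 × (-1334) + 0.25 × (-27000) + 0.5 × 154000 = -333.5 − 6750 + 77000 = 69916.5
p·183000 + (1−p)·(-41334) = 69916.5
224334p − 41334 = 69916.5
p = (69916.5 + 41334) / 224334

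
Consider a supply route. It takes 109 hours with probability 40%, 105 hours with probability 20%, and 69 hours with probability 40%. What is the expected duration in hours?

92.2 hours

EV = 0.4 × 109 + 0.2 × 105 + 0.4 × 69 = 43.6 + 21 + 27.6 = 92.2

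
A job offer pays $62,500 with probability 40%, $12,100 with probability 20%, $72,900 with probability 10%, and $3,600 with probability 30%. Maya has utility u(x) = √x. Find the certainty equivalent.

E[u] = 0.4·√62500 + 0.2·√12100 + 0.1·√72900 + 0.3·√3600 = 0.4·250 + 0.2·110 + 0.1·270 + 0.3·60 = 167
CE = (167)² = 27889

$27,889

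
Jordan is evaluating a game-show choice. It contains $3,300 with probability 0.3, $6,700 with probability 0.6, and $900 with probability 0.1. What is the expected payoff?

$5,100

EV = 0.3 × 3300 + 0.6 × 6700 + 0.1 × 900 = 990 + 4020 + 90 = 5100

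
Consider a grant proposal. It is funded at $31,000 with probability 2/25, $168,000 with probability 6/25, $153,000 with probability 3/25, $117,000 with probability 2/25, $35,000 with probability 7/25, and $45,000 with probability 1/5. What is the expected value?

EV = 2/25 × 31000 + 6/25 × 168000 + 3/25 × 153000 + 2/25 × 117000 + 7/25 × 35000 + 1/5 × 45000 = 2480 + 40320 + 18360 + 9360 + 9800 + 9000 = 89320

$89,320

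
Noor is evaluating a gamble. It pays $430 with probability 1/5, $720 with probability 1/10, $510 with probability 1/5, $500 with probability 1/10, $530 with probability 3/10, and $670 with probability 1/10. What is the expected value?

$536

EV = 1/5 × 430 + 1/10 × 720 + 1/5 × 510 + 1/10 × 500 + 3/10 × 530 + 1/10 × 670 = 86 + 72 + 102 + 50 + 159 + 67 = 536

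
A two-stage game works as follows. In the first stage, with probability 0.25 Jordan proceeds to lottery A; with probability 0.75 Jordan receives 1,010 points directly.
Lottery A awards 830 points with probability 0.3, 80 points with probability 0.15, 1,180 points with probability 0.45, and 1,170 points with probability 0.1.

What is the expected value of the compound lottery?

984.75 points

EV(A) = 0.3 × 830 + 0.15 × 80 + 0.45 × 1180 + 0.1 × 1170 = 249 + 12 + 531 + 117 = 909
Branch B: 1010 (certain)
Overall = 0.25 × 909 + 0.75 × 1010 = 227.25 + 757.5 = 984.75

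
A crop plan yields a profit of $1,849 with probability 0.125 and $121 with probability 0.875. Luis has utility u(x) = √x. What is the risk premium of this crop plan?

E[u] = 0.125·√1849 + 0.875·√121 = 0.125·43 + 0.875·11 = 15
CE = (15)² = 225
Risk premium = EV − CE = 337 − 225 = 112

$112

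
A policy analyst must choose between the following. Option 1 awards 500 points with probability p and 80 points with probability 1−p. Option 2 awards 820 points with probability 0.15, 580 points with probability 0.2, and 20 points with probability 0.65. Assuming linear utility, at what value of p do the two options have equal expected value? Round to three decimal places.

p = 0.410

EV(Option 2) = 0.15 × 820 + 0.2 × 580 + 0.65 × 20 = 123 + 116 + 13 = 252
p·500 + (1−p)·80 = 252
420p + 80 = 252
p = (252 − 80) / 420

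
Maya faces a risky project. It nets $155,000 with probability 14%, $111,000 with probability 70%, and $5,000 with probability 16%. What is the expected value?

$100,200

EV = 0.14 × 155000 + 0.7 × 111000 + 0.16 × 5000 = 21700 + 77700 + 800 = 100200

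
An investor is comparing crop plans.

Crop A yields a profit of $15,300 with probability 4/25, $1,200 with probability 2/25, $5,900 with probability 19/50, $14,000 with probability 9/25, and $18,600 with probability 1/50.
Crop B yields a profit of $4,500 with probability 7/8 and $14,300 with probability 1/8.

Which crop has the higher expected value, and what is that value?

Crop A ($10,198)

Crop A = 4/25 × 15300 + 2/25 × 1200 + 19/50 × 5900 + 9/25 × 14000 + 1/50 × 18600 = 2448 + 96 + 2242 + 5040 + 372 = 10198
Crop B = 7/8 × 4500 + 1/8 × 14300 = 3937.5 + 1787.5 = 5725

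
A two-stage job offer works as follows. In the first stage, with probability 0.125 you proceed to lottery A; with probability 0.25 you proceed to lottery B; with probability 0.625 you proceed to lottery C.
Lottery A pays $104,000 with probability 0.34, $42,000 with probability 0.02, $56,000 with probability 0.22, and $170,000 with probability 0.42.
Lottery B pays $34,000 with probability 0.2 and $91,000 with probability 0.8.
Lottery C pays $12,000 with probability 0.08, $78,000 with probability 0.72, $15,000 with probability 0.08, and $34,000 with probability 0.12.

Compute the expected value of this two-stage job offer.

$73,890

EV(A) = 0.34 × 104000 + 0.02 × 42000 + 0.22 × 56000 + 0.42 × 170000 = 35360 + 840 + 12320 + 71400 = 119920
EV(B) = 0.2 × 34000 + 0.8 × 91000 = 6800 + 72800 = 79600
EV(C) = 0.08 × 12000 + 0.72 × 78000 + 0.08 × 15000 + 0.12 × 34000 = 960 + 56160 + 1200 + 4080 = 62400
Overall = 0.125 × 119920 + 0.25 × 79600 + 0.625 × 62400 = 14990 + 19900 + 39000 = 73890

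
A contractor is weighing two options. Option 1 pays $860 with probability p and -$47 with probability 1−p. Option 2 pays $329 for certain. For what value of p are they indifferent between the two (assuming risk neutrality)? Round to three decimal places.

p·860 + (1−p)·(-47) = 329
907p − 47 = 329
p = (329 + 47) / 907

p = 0.415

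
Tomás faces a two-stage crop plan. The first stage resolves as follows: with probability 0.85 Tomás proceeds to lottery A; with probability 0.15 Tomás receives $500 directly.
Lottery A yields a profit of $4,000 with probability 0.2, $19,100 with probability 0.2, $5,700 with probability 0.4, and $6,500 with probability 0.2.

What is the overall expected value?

EV(A) = 0.2 × 4000 + 0.2 × 19100 + 0.4 × 5700 + 0.2 × 6500 = 800 + 3820 + 2280 + 1300 = 8200
Branch B: 500 (certain)
Overall = 0.85 × 8200 + 0.15 × 500 = 6970 + 75 = 7045

$7,045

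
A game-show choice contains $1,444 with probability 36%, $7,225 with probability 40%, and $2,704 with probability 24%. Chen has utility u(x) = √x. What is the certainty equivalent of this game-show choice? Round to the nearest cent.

$3,619.23

E[u] = 0.36·√1444 + 0.4·√7225 + 0.24·√2704 = 0.36·38 + 0.4·85 + 0.24·52 = 60.16
CE = (60.16)² = 3619.2256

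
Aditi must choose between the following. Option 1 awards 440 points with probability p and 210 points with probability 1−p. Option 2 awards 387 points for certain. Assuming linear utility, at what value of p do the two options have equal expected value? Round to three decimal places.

p·440 + (1−p)·210 = 387
230p + 210 = 387
p = (387 − 210) / 230

p = 0.770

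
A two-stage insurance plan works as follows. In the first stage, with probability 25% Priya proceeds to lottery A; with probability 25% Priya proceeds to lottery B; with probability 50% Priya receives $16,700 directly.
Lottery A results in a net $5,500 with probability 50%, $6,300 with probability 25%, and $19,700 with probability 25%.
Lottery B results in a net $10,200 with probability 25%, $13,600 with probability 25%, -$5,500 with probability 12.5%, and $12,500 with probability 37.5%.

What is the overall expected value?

$13,150

EV(A) = 0.5 × 5500 + 0.25 × 6300 + 0.25 × 19700 = 2750 + 1575 + 4925 = 9250
EV(B) = 0.25 × 10200 + 0.25 × 13600 + 0.125 × (-5500) + 0.375 × 12500 = 2550 + 3400 − 687.5 + 4687.5 = 9950
Branch C: 16700 (certain)
Overall = 0.25 × 9250 + 0.25 × 9950 + 0.5 × 16700 = 2312.5 + 2487.5 + 8350 = 13150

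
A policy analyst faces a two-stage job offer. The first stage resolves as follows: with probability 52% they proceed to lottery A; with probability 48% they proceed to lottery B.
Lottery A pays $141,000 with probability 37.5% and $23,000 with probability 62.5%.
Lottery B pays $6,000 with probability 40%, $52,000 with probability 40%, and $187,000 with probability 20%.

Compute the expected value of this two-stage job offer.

$64,058

EV(A) = 0.375 × 141000 + 0.625 × 23000 = 52875 + 14375 = 67250
EV(B) = 0.4 × 6000 + 0.4 × 52000 + 0.2 × 187000 = 2400 + 20800 + 37400 = 60600
Overall = 0.52 × 67250 + 0.48 × 60600 = 34970 + 29088 = 64058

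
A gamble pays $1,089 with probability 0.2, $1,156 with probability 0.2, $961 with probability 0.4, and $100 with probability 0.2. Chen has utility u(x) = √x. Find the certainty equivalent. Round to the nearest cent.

$772.84

E[u] = 0.2·√1089 + 0.2·√1156 + 0.4·√961 + 0.2·√100 = 0.2·33 + 0.2·34 + 0.4·31 + 0.2·10 = 27.8
CE = (27.8)² = 772.84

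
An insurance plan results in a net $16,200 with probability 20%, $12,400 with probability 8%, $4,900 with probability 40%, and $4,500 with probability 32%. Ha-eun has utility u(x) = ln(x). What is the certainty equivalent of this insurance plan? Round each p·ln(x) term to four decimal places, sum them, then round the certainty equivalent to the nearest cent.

E[u] = 0.2·ln(16200) + 0.08·ln(12400) + 0.4·ln(4900) + 0.32·ln(4500) = 1.9386 + 0.7540 + 3.3988 + 2.6918 = 8.7832
CE = e^8.7832 ≈ 6523.72

$6,523.72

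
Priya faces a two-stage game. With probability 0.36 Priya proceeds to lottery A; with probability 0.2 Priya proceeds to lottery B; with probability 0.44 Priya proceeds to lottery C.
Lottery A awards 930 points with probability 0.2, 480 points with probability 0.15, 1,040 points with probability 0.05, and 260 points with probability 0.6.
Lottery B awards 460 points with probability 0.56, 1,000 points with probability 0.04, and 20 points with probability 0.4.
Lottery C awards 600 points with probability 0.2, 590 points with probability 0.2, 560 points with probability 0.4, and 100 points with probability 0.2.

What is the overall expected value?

EV(A) = 0.2 × 930 + 0.15 × 480 + 0.05 × 1040 + 0.6 × 260 = 186 + 72 + 52 + 156 = 466
EV(B) = 0.56 × 460 + 0.04 × 1000 + 0.4 × 20 = 257.6 + 40 + 8 = 305.6
EV(C) = 0.2 × 600 + 0.2 × 590 + 0.4 × 560 + 0.2 × 100 = 120 + 118 + 224 + 20 = 482
Overall = 0.36 × 466 + 0.2 × 305.6 + 0.44 × 482 = 167.76 + 61.12 + 212.08 = 440.96

440.96 points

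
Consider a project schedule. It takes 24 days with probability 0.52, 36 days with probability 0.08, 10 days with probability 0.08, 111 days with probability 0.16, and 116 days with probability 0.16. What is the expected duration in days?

52.48 days

EV = 0.52 × 24 + 0.08 × 36 + 0.08 × 10 + 0.16 × 111 + 0.16 × 116 = 12.48 + 2.88 + 0.8 + 17.76 + 18.56 = 52.48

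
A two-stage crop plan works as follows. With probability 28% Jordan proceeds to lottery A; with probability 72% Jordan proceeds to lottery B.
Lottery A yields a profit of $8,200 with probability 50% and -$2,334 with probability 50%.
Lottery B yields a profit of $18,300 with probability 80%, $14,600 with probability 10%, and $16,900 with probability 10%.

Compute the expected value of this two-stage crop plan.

EV(A) = 0.5 × 8200 + 0.5 × (-2334) = 4100 − 1167 = 2933
EV(B) = 0.8 × 18300 + 0.1 × 14600 + 0.1 × 16900 = 14640 + 1460 + 1690 = 17790
Overall = 0.28 × 2933 + 0.72 × 17790 = 821.24 + 12808.8 = 13630.04

$13,630.04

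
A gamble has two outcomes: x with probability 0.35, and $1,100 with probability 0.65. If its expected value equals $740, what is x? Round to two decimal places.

x = $71.43

0.35·x + 0.65·1100 = 740
0.35·x = 740 − 715 = 25
x = 25 / 0.35 = 71.4286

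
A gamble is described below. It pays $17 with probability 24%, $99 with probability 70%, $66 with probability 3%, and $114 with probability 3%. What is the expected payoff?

$78.78

EV = 0.24 × 17 + 0.7 × 99 + 0.03 × 66 + 0.03 × 114 = 4.08 + 69.3 + 1.98 + 3.42 = 78.78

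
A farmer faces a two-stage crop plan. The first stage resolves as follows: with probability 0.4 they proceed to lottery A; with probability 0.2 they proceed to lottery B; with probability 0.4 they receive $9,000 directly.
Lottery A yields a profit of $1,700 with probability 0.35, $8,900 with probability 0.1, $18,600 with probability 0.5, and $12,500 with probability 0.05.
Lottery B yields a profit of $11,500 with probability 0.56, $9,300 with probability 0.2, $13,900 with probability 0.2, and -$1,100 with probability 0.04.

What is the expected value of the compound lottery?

$10,371.20

EV(A) = 0.35 × 1700 + 0.1 × 8900 + 0.5 × 18600 + 0.05 × 12500 = 595 + 890 + 9300 + 625 = 11410
EV(B) = 0.56 × 11500 + 0.2 × 9300 + 0.2 × 13900 + 0.04 × (-1100) = 6440 + 1860 + 2780 − 44 = 11036
Branch C: 9000 (certain)
Overall = 0.4 × 11410 + 0.2 × 11036 + 0.4 × 9000 = 4564 + 2207.2 + 3600 = 10371.2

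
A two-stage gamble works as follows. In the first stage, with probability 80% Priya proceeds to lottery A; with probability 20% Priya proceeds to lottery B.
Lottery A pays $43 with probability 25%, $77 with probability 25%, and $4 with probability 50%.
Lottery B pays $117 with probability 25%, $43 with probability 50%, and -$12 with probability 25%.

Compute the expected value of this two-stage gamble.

$35.15

EV(A) = 0.25 × 43 + 0.25 × 77 + 0.5 × 4 = 10.75 + 19.25 + 2 = 32
EV(B) = 0.25 × 117 + 0.5 × 43 + 0.25 × (-12) = 29.25 + 21.5 − 3 = 47.75
Overall = 0.8 × 32 + 0.2 × 47.75 = 25.6 + 9.55 = 35.15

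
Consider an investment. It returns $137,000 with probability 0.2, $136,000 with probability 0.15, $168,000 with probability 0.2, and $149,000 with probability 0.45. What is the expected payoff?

EV = 0.2 × 137000 + 0.15 × 136000 + 0.2 × 168000 + 0.45 × 149000 = 27400 + 20400 + 33600 + 67050 = 148450

$148,450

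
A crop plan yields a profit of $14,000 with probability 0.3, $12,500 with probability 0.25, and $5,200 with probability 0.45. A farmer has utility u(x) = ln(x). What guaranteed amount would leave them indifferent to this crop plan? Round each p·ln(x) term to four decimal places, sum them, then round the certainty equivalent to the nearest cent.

$8,714.99

E[u] = 0.3·ln(14000) + 0.25·ln(12500) + 0.45·ln(5200) = 2.8640 + 2.3584 + 3.8504 = 9.0728
CE = e^9.0728 ≈ 8714.99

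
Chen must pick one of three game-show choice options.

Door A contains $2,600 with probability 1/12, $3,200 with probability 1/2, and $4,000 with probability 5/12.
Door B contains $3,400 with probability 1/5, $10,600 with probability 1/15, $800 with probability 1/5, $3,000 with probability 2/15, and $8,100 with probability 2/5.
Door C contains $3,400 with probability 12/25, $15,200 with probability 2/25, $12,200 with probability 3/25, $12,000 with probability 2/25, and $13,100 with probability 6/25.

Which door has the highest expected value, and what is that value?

Door A = 1/12 × 2600 + 1/2 × 3200 + 5/12 × 4000 = 216.6667 + 1600 + 1666.6667 = 3483.3333
Door B = 1/5 × 3400 + 1/15 × 10600 + 1/5 × 800 + 2/15 × 3000 + 2/5 × 8100 = 680 + 706.6667 + 160 + 400 + 3240 = 5186.6667
Door C = 12/25 × 3400 + 2/25 × 15200 + 3/25 × 12200 + 2/25 × 12000 + 6/25 × 13100 = 1632 + 1216 + 1464 + 960 + 3144 = 8416

Door C ($8,416)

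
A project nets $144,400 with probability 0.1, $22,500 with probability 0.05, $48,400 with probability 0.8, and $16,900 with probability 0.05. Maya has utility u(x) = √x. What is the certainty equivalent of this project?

E[u] = 0.1·√144400 + 0.05·√22500 + 0.8·√48400 + 0.05·√16900 = 0.1·380 + 0.05·150 + 0.8·220 + 0.05·130 = 228
CE = (228)² = 51984

$51,984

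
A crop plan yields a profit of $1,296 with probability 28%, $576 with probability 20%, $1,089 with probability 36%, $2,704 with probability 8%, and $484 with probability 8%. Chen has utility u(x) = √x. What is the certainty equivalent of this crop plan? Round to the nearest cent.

E[u] = 0.28·√1296 + 0.2·√576 + 0.36·√1089 + 0.08·√2704 + 0.08·√484 = 0.28·36 + 0.2·24 + 0.36·33 + 0.08·52 + 0.08·22 = 32.68
CE = (32.68)² = 1067.9824

$1,067.98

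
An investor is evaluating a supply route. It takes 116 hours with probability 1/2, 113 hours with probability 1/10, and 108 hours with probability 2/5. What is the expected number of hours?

EV = 1/2 × 116 + 1/10 × 113 + 2/5 × 108 = 58 + 11.3 + 43.2 = 112.5

112.5 hours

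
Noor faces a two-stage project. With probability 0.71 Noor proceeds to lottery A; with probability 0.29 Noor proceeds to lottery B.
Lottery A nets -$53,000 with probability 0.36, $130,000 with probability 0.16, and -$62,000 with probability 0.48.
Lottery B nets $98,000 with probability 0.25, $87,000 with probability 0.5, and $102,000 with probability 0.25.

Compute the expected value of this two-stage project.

EV(A) = 0.36 × (-53000) + 0.16 × 130000 + 0.48 × (-62000) = -19080 + 20800 − 29760 = -28040
EV(B) = 0.25 × 98000 + 0.5 × 87000 + 0.25 × 102000 = 24500 + 43500 + 25500 = 93500
Overall = 0.71 × (-28040) + 0.29 × 93500 = -19908.4 + 27115 = 7206.6

$7,206.60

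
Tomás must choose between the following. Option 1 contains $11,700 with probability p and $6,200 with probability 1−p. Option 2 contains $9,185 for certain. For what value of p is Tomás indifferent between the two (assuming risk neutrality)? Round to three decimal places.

p = 0.543

p·11700 + (1−p)·6200 = 9185
5500p + 6200 = 9185
p = (9185 − 6200) / 5500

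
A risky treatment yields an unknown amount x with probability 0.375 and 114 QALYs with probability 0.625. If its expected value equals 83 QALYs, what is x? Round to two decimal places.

x = 31.33 QALYs

0.375·x + 0.625·114 = 83
0.375·x = 83 − 71.25 = 11.75
x = 11.75 / 0.375 = 31.3333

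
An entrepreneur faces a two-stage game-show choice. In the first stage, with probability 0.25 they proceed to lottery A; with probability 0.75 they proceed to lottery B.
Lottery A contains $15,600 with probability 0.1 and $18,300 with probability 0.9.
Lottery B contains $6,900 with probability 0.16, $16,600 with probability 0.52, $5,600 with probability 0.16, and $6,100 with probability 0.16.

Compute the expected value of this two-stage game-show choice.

$13,213.50

EV(A) = 0.1 × 15600 + 0.9 × 18300 = 1560 + 16470 = 18030
EV(B) = 0.16 × 6900 + 0.52 × 16600 + 0.16 × 5600 + 0.16 × 6100 = 1104 + 8632 + 896 + 976 = 11608
Overall = 0.25 × 18030 + 0.75 × 11608 = 4507.5 + 8706 = 13213.5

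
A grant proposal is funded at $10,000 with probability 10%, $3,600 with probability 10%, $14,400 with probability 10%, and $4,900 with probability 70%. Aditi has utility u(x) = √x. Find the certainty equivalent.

E[u] = 0.1·√10000 + 0.1·√3600 + 0.1·√14400 + 0.7·√4900 = 0.1·100 + 0.1·60 + 0.1·120 + 0.7·70 = 77
CE = (77)² = 5929

$5,929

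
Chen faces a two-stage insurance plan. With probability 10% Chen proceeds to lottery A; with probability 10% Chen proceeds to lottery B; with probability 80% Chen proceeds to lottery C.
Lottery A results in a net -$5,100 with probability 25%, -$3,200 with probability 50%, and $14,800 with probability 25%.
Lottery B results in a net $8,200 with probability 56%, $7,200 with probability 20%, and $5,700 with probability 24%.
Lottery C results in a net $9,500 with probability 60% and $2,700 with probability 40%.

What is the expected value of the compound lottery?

EV(A) = 0.25 × (-5100) + 0.5 × (-3200) + 0.25 × 14800 = -1275 − 1600 + 3700 = 825
EV(B) = 0.56 × 8200 + 0.2 × 7200 + 0.24 × 5700 = 4592 + 1440 + 1368 = 7400
EV(C) = 0.6 × 9500 + 0.4 × 2700 = 5700 + 1080 = 6780
Overall = 0.1 × 825 + 0.1 × 7400 + 0.8 × 6780 = 82.5 + 740 + 5424 = 6246.5

$6,246.50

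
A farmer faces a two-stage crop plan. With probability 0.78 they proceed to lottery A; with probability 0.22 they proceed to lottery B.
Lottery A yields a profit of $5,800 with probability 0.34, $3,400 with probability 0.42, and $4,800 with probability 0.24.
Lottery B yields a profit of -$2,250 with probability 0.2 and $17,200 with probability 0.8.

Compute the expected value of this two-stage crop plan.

$6,478.76

EV(A) = 0.34 × 5800 + 0.42 × 3400 + 0.24 × 4800 = 1972 + 1428 + 1152 = 4552
EV(B) = 0.2 × (-2250) + 0.8 × 17200 = -450 + 13760 = 13310
Overall = 0.78 × 4552 + 0.22 × 13310 = 3550.56 + 2928.2 = 6478.76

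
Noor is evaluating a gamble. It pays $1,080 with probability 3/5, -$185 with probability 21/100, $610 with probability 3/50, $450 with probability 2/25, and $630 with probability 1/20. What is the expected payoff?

$713.25

EV = 3/5 × 1080 + 21/100 × (-185) + 3/50 × 610 + 2/25 × 450 + 1/20 × 630 = 648 − 38.85 + 36.6 + 36 + 31.5 = 713.25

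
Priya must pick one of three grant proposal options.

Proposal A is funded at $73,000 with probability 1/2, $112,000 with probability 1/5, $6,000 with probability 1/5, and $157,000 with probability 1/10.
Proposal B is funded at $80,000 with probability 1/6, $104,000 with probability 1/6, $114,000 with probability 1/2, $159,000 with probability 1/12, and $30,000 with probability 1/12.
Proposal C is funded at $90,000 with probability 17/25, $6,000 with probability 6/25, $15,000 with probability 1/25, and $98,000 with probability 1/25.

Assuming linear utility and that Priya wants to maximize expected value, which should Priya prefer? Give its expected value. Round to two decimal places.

Proposal A = 1/2 × 73000 + 1/5 × 112000 + 1/5 × 6000 + 1/10 × 157000 = 36500 + 22400 + 1200 + 15700 = 75800
Proposal B = 1/6 × 80000 + 1/6 × 104000 + 1/2 × 114000 + 1/12 × 159000 + 1/12 × 30000 = 13333.3333 + 17333.3333 + 57000 + 13250 + 2500 = 103416.6667
Proposal C = 17/25 × 90000 + 6/25 × 6000 + 1/25 × 15000 + 1/25 × 98000 = 61200 + 1440 + 600 + 3920 = 67160

Proposal B ($103,416.67)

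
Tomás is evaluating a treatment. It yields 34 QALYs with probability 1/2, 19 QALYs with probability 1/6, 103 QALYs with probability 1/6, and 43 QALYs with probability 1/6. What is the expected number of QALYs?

44.5 QALYs

EV = 1/2 × 34 + 1/6 × 19 + 1/6 × 103 + 1/6 × 43 = 17 + 3.1667 + 17.1667 + 7.1667 = 44.5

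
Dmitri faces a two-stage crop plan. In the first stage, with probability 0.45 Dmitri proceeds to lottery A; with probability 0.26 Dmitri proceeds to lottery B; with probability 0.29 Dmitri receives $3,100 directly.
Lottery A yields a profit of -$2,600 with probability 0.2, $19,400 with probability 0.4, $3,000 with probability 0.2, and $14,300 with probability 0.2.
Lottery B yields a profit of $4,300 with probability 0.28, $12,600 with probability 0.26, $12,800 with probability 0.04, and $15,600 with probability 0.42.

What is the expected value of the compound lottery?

EV(A) = 0.2 × (-2600) + 0.4 × 19400 + 0.2 × 3000 + 0.2 × 14300 = -520 + 7760 + 600 + 2860 = 10700
EV(B) = 0.28 × 4300 + 0.26 × 12600 + 0.04 × 12800 + 0.42 × 15600 = 1204 + 3276 + 512 + 6552 = 11544
Branch C: 3100 (certain)
Overall = 0.45 × 10700 + 0.26 × 11544 + 0.29 × 3100 = 4815 + 3001.44 + 899 = 8715.44

$8,715.44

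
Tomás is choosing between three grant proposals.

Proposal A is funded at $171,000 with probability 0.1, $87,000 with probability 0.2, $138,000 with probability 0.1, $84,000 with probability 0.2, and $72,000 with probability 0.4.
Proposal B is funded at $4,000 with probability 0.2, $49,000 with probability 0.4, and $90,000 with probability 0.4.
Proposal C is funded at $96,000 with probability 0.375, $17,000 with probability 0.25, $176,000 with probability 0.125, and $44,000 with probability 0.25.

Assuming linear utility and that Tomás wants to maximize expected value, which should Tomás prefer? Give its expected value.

Proposal A = 0.1 × 171000 + 0.2 × 87000 + 0.1 × 138000 + 0.2 × 84000 + 0.4 × 72000 = 17100 + 17400 + 13800 + 16800 + 28800 = 93900
Proposal B = 0.2 × 4000 + 0.4 × 49000 + 0.4 × 90000 = 800 + 19600 + 36000 = 56400
Proposal C = 0.375 × 96000 + 0.25 × 17000 + 0.125 × 176000 + 0.25 × 44000 = 36000 + 4250 + 22000 + 11000 = 73250

Proposal A ($93,900)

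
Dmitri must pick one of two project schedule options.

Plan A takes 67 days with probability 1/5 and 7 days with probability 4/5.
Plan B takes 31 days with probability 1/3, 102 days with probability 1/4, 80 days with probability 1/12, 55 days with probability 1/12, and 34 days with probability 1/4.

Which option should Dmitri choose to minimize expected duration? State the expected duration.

Plan A (19 days)

Plan A = 1/5 × 67 + 4/5 × 7 = 13.4 + 5.6 = 19
Plan B = 1/3 × 31 + 1/4 × 102 + 1/12 × 80 + 1/12 × 55 + 1/4 × 34 = 10.3333 + 25.5 + 6.6667 + 4.5833 + 8.5 = 55.5833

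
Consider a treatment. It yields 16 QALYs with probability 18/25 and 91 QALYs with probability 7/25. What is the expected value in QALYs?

EV = 18/25 × 16 + 7/25 × 91 = 11.52 + 25.48 = 37

37 QALYs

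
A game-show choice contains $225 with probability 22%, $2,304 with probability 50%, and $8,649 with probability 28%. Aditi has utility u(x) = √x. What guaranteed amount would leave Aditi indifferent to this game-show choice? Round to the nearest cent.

$2,845.16

E[u] = 0.22·√225 + 0.5·√2304 + 0.28·√8649 = 0.22·15 + 0.5·48 + 0.28·93 = 53.34
CE = (53.34)² = 2845.1556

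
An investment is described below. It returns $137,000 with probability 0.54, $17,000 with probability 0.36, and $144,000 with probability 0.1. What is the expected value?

$94,500

EV = 0.54 × 137000 + 0.36 × 17000 + 0.1 × 144000 = 73980 + 6120 + 14400 = 94500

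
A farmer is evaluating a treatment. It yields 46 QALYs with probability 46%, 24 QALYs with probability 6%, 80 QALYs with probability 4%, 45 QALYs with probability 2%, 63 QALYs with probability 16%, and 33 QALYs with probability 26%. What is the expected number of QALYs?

45.36 QALYs

EV = 0.46 × 46 + 0.06 × 24 + 0.04 × 80 + 0.02 × 45 + 0.16 × 63 + 0.26 × 33 = 21.16 + 1.44 + 3.2 + 0.9 + 10.08 + 8.58 = 45.36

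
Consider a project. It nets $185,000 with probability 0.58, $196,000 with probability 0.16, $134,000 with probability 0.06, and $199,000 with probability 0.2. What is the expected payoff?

EV = 0.58 × 185000 + 0.16 × 196000 + 0.06 × 134000 + 0.2 × 199000 = 107300 + 31360 + 8040 + 39800 = 186500

$186,500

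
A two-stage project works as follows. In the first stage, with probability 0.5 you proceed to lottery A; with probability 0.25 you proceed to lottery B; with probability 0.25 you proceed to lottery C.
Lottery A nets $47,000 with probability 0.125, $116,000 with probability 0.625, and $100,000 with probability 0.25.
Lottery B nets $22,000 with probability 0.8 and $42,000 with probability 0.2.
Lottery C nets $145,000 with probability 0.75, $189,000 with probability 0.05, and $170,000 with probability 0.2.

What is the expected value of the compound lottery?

EV(A) = 0.125 × 47000 + 0.625 × 116000 + 0.25 × 100000 = 5875 + 72500 + 25000 = 103375
EV(B) = 0.8 × 22000 + 0.2 × 42000 = 17600 + 8400 = 26000
EV(C) = 0.75 × 145000 + 0.05 × 189000 + 0.2 × 170000 = 108750 + 9450 + 34000 = 152200
Overall = 0.5 × 103375 + 0.25 × 26000 + 0.25 × 152200 = 51687.5 + 6500 + 38050 = 96237.5

$96,237.50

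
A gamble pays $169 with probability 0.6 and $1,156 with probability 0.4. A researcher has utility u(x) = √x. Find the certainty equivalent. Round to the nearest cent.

$457.96

E[u] = 0.6·√169 + 0.4·√1156 = 0.6·13 + 0.4·34 = 21.4
CE = (21.4)² = 457.96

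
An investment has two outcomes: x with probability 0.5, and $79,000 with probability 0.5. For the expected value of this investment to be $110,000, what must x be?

x = $141,000

0.5·x + 0.5·79000 = 110000
0.5·x = 110000 − 39500 = 70500
x = 70500 / 0.5 = 141000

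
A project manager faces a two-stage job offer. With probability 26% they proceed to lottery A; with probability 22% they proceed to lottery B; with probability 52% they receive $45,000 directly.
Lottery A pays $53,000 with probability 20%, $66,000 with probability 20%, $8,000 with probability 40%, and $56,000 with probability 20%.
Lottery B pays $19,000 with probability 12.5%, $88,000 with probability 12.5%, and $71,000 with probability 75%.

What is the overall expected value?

EV(A) = 0.2 × 53000 + 0.2 × 66000 + 0.4 × 8000 + 0.2 × 56000 = 10600 + 13200 + 3200 + 11200 = 38200
EV(B) = 0.125 × 19000 + 0.125 × 88000 + 0.75 × 71000 = 2375 + 11000 + 53250 = 66625
Branch C: 45000 (certain)
Overall = 0.26 × 38200 + 0.22 × 66625 + 0.52 × 45000 = 9932 + 14657.5 + 23400 = 47989.5

$47,989.50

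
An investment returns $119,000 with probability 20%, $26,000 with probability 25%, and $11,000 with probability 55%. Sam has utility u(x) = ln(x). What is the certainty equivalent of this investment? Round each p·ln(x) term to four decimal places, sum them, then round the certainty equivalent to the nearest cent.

E[u] = 0.2·ln(119000) + 0.25·ln(26000) + 0.55·ln(11000) = 2.3374 + 2.5415 + 5.1181 = 9.9970
CE = e^9.9970 ≈ 21960.49

$21,960.49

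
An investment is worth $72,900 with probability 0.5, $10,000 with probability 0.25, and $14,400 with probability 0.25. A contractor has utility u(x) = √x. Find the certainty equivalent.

$36,100

E[u] = 0.5·√72900 + 0.25·√10000 + 0.25·√14400 = 0.5·270 + 0.25·100 + 0.25·120 = 190
CE = (190)² = 36100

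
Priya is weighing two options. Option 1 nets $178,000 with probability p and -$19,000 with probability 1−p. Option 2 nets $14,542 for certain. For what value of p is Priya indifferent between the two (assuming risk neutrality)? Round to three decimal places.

p·178000 + (1−p)·(-19000) = 14542
197000p − 19000 = 14542
p = (14542 + 19000) / 197000

p = 0.170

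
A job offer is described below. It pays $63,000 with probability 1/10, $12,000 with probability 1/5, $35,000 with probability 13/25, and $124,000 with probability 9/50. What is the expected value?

$49,220

EV = 1/10 × 63000 + 1/5 × 12000 + 13/25 × 35000 + 9/50 × 124000 = 6300 + 2400 + 18200 + 22320 = 49220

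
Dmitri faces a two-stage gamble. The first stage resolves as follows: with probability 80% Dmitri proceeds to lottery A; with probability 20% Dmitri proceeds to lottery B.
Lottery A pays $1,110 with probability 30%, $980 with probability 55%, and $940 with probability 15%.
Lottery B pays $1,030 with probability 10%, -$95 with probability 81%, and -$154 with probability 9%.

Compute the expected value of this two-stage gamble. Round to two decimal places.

EV(A) = 0.3 × 1110 + 0.55 × 980 + 0.15 × 940 = 333 + 539 + 141 = 1013
EV(B) = 0.1 × 1030 + 0.81 × (-95) + 0.09 × (-154) = 103 − 76.95 − 13.86 = 12.19
Overall = 0.8 × 1013 + 0.2 × 12.19 = 810.4 + 2.438 = 812.838

$812.84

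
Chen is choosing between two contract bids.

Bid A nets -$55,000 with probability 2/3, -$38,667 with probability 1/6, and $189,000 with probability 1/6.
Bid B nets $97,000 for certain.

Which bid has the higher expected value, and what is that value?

Bid B ($97,000)

Bid A = 2/3 × (-55000) + 1/6 × (-38667) + 1/6 × 189000 = -36666.6667 − 6444.5 + 31500 = -11611.1667
Bid B: 97000 (certain)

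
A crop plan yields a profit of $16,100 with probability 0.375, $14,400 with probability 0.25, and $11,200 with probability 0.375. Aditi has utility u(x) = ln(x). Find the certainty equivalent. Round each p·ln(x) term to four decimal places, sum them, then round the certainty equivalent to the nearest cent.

E[u] = 0.375·ln(16100) + 0.25·ln(14400) + 0.375·ln(11200) = 3.6325 + 2.3937 + 3.4964 = 9.5226
CE = e^9.5226 ≈ 13665.09

$13,665.09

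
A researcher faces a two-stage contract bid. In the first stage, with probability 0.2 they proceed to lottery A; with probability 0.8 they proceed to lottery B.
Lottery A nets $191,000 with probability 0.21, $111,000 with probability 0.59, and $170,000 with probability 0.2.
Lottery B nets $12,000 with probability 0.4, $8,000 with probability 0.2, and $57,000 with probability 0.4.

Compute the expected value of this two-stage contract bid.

$51,280

EV(A) = 0.21 × 191000 + 0.59 × 111000 + 0.2 × 170000 = 40110 + 65490 + 34000 = 139600
EV(B) = 0.4 × 12000 + 0.2 × 8000 + 0.4 × 57000 = 4800 + 1600 + 22800 = 29200
Overall = 0.2 × 139600 + 0.8 × 29200 = 27920 + 23360 = 51280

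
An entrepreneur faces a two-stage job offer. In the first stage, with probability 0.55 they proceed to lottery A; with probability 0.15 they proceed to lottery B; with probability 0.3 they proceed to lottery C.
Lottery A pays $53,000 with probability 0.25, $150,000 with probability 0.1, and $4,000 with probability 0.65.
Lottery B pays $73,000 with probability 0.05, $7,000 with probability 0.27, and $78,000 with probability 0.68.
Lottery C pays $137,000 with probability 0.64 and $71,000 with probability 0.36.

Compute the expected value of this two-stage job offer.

EV(A) = 0.25 × 53000 + 0.1 × 150000 + 0.65 × 4000 = 13250 + 15000 + 2600 = 30850
EV(B) = 0.05 × 73000 + 0.27 × 7000 + 0.68 × 78000 = 3650 + 1890 + 53040 = 58580
EV(C) = 0.64 × 137000 + 0.36 × 71000 = 87680 + 25560 = 113240
Overall = 0.55 × 30850 + 0.15 × 58580 + 0.3 × 113240 = 16967.5 + 8787 + 33972 = 59726.5

$59,726.50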